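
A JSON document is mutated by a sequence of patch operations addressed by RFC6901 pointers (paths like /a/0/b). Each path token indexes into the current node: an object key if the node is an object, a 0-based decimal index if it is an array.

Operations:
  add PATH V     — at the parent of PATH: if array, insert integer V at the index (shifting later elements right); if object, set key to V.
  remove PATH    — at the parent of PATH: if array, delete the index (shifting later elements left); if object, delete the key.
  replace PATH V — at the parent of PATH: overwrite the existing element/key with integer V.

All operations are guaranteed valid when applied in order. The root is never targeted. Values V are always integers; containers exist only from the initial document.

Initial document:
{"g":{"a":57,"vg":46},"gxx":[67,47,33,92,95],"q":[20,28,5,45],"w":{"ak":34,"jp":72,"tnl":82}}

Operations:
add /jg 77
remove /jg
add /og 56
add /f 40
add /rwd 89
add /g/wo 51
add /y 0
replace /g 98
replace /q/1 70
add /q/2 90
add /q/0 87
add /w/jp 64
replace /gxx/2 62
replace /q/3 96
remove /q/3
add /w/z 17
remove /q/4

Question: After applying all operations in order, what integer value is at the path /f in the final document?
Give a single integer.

After op 1 (add /jg 77): {"g":{"a":57,"vg":46},"gxx":[67,47,33,92,95],"jg":77,"q":[20,28,5,45],"w":{"ak":34,"jp":72,"tnl":82}}
After op 2 (remove /jg): {"g":{"a":57,"vg":46},"gxx":[67,47,33,92,95],"q":[20,28,5,45],"w":{"ak":34,"jp":72,"tnl":82}}
After op 3 (add /og 56): {"g":{"a":57,"vg":46},"gxx":[67,47,33,92,95],"og":56,"q":[20,28,5,45],"w":{"ak":34,"jp":72,"tnl":82}}
After op 4 (add /f 40): {"f":40,"g":{"a":57,"vg":46},"gxx":[67,47,33,92,95],"og":56,"q":[20,28,5,45],"w":{"ak":34,"jp":72,"tnl":82}}
After op 5 (add /rwd 89): {"f":40,"g":{"a":57,"vg":46},"gxx":[67,47,33,92,95],"og":56,"q":[20,28,5,45],"rwd":89,"w":{"ak":34,"jp":72,"tnl":82}}
After op 6 (add /g/wo 51): {"f":40,"g":{"a":57,"vg":46,"wo":51},"gxx":[67,47,33,92,95],"og":56,"q":[20,28,5,45],"rwd":89,"w":{"ak":34,"jp":72,"tnl":82}}
After op 7 (add /y 0): {"f":40,"g":{"a":57,"vg":46,"wo":51},"gxx":[67,47,33,92,95],"og":56,"q":[20,28,5,45],"rwd":89,"w":{"ak":34,"jp":72,"tnl":82},"y":0}
After op 8 (replace /g 98): {"f":40,"g":98,"gxx":[67,47,33,92,95],"og":56,"q":[20,28,5,45],"rwd":89,"w":{"ak":34,"jp":72,"tnl":82},"y":0}
After op 9 (replace /q/1 70): {"f":40,"g":98,"gxx":[67,47,33,92,95],"og":56,"q":[20,70,5,45],"rwd":89,"w":{"ak":34,"jp":72,"tnl":82},"y":0}
After op 10 (add /q/2 90): {"f":40,"g":98,"gxx":[67,47,33,92,95],"og":56,"q":[20,70,90,5,45],"rwd":89,"w":{"ak":34,"jp":72,"tnl":82},"y":0}
After op 11 (add /q/0 87): {"f":40,"g":98,"gxx":[67,47,33,92,95],"og":56,"q":[87,20,70,90,5,45],"rwd":89,"w":{"ak":34,"jp":72,"tnl":82},"y":0}
After op 12 (add /w/jp 64): {"f":40,"g":98,"gxx":[67,47,33,92,95],"og":56,"q":[87,20,70,90,5,45],"rwd":89,"w":{"ak":34,"jp":64,"tnl":82},"y":0}
After op 13 (replace /gxx/2 62): {"f":40,"g":98,"gxx":[67,47,62,92,95],"og":56,"q":[87,20,70,90,5,45],"rwd":89,"w":{"ak":34,"jp":64,"tnl":82},"y":0}
After op 14 (replace /q/3 96): {"f":40,"g":98,"gxx":[67,47,62,92,95],"og":56,"q":[87,20,70,96,5,45],"rwd":89,"w":{"ak":34,"jp":64,"tnl":82},"y":0}
After op 15 (remove /q/3): {"f":40,"g":98,"gxx":[67,47,62,92,95],"og":56,"q":[87,20,70,5,45],"rwd":89,"w":{"ak":34,"jp":64,"tnl":82},"y":0}
After op 16 (add /w/z 17): {"f":40,"g":98,"gxx":[67,47,62,92,95],"og":56,"q":[87,20,70,5,45],"rwd":89,"w":{"ak":34,"jp":64,"tnl":82,"z":17},"y":0}
After op 17 (remove /q/4): {"f":40,"g":98,"gxx":[67,47,62,92,95],"og":56,"q":[87,20,70,5],"rwd":89,"w":{"ak":34,"jp":64,"tnl":82,"z":17},"y":0}
Value at /f: 40

Answer: 40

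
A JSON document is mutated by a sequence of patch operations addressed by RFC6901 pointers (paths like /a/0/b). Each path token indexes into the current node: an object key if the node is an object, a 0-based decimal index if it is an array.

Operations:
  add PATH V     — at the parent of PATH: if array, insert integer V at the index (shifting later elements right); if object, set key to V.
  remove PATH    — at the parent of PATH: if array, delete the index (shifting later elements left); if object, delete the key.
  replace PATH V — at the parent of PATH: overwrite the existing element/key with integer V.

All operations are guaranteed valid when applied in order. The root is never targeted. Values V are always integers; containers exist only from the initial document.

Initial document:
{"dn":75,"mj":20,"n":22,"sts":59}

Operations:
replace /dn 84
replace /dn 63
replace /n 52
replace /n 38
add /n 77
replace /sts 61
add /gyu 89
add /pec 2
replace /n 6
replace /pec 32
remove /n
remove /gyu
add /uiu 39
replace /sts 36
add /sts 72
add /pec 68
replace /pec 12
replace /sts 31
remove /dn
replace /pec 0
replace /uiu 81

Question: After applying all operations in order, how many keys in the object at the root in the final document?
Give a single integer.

Answer: 4

Derivation:
After op 1 (replace /dn 84): {"dn":84,"mj":20,"n":22,"sts":59}
After op 2 (replace /dn 63): {"dn":63,"mj":20,"n":22,"sts":59}
After op 3 (replace /n 52): {"dn":63,"mj":20,"n":52,"sts":59}
After op 4 (replace /n 38): {"dn":63,"mj":20,"n":38,"sts":59}
After op 5 (add /n 77): {"dn":63,"mj":20,"n":77,"sts":59}
After op 6 (replace /sts 61): {"dn":63,"mj":20,"n":77,"sts":61}
After op 7 (add /gyu 89): {"dn":63,"gyu":89,"mj":20,"n":77,"sts":61}
After op 8 (add /pec 2): {"dn":63,"gyu":89,"mj":20,"n":77,"pec":2,"sts":61}
After op 9 (replace /n 6): {"dn":63,"gyu":89,"mj":20,"n":6,"pec":2,"sts":61}
After op 10 (replace /pec 32): {"dn":63,"gyu":89,"mj":20,"n":6,"pec":32,"sts":61}
After op 11 (remove /n): {"dn":63,"gyu":89,"mj":20,"pec":32,"sts":61}
After op 12 (remove /gyu): {"dn":63,"mj":20,"pec":32,"sts":61}
After op 13 (add /uiu 39): {"dn":63,"mj":20,"pec":32,"sts":61,"uiu":39}
After op 14 (replace /sts 36): {"dn":63,"mj":20,"pec":32,"sts":36,"uiu":39}
After op 15 (add /sts 72): {"dn":63,"mj":20,"pec":32,"sts":72,"uiu":39}
After op 16 (add /pec 68): {"dn":63,"mj":20,"pec":68,"sts":72,"uiu":39}
After op 17 (replace /pec 12): {"dn":63,"mj":20,"pec":12,"sts":72,"uiu":39}
After op 18 (replace /sts 31): {"dn":63,"mj":20,"pec":12,"sts":31,"uiu":39}
After op 19 (remove /dn): {"mj":20,"pec":12,"sts":31,"uiu":39}
After op 20 (replace /pec 0): {"mj":20,"pec":0,"sts":31,"uiu":39}
After op 21 (replace /uiu 81): {"mj":20,"pec":0,"sts":31,"uiu":81}
Size at the root: 4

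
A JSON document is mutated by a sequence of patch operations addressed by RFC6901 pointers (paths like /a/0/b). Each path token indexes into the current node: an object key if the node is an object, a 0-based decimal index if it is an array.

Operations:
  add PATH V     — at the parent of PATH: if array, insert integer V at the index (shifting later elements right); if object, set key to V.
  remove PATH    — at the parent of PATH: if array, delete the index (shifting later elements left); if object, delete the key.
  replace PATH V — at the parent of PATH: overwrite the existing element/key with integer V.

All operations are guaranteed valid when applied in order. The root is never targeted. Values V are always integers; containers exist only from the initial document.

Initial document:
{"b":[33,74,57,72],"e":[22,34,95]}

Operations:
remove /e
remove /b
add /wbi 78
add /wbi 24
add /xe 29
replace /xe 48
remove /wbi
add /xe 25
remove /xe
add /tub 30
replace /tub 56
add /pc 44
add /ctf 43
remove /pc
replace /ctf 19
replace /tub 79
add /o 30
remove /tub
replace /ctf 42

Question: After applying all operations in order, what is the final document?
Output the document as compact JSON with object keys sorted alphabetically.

After op 1 (remove /e): {"b":[33,74,57,72]}
After op 2 (remove /b): {}
After op 3 (add /wbi 78): {"wbi":78}
After op 4 (add /wbi 24): {"wbi":24}
After op 5 (add /xe 29): {"wbi":24,"xe":29}
After op 6 (replace /xe 48): {"wbi":24,"xe":48}
After op 7 (remove /wbi): {"xe":48}
After op 8 (add /xe 25): {"xe":25}
After op 9 (remove /xe): {}
After op 10 (add /tub 30): {"tub":30}
After op 11 (replace /tub 56): {"tub":56}
After op 12 (add /pc 44): {"pc":44,"tub":56}
After op 13 (add /ctf 43): {"ctf":43,"pc":44,"tub":56}
After op 14 (remove /pc): {"ctf":43,"tub":56}
After op 15 (replace /ctf 19): {"ctf":19,"tub":56}
After op 16 (replace /tub 79): {"ctf":19,"tub":79}
After op 17 (add /o 30): {"ctf":19,"o":30,"tub":79}
After op 18 (remove /tub): {"ctf":19,"o":30}
After op 19 (replace /ctf 42): {"ctf":42,"o":30}

Answer: {"ctf":42,"o":30}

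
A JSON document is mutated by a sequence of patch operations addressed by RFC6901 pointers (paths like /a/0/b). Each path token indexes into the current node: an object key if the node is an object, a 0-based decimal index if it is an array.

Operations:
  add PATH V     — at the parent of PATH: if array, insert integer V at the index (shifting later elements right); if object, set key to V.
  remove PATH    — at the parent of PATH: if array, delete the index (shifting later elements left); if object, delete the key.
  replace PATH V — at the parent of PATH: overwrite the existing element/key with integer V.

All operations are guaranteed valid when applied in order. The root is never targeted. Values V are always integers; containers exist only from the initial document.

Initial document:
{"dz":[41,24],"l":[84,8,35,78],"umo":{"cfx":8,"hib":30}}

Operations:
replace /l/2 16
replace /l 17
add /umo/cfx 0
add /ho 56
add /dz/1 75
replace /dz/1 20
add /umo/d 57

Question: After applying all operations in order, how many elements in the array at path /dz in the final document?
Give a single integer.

After op 1 (replace /l/2 16): {"dz":[41,24],"l":[84,8,16,78],"umo":{"cfx":8,"hib":30}}
After op 2 (replace /l 17): {"dz":[41,24],"l":17,"umo":{"cfx":8,"hib":30}}
After op 3 (add /umo/cfx 0): {"dz":[41,24],"l":17,"umo":{"cfx":0,"hib":30}}
After op 4 (add /ho 56): {"dz":[41,24],"ho":56,"l":17,"umo":{"cfx":0,"hib":30}}
After op 5 (add /dz/1 75): {"dz":[41,75,24],"ho":56,"l":17,"umo":{"cfx":0,"hib":30}}
After op 6 (replace /dz/1 20): {"dz":[41,20,24],"ho":56,"l":17,"umo":{"cfx":0,"hib":30}}
After op 7 (add /umo/d 57): {"dz":[41,20,24],"ho":56,"l":17,"umo":{"cfx":0,"d":57,"hib":30}}
Size at path /dz: 3

Answer: 3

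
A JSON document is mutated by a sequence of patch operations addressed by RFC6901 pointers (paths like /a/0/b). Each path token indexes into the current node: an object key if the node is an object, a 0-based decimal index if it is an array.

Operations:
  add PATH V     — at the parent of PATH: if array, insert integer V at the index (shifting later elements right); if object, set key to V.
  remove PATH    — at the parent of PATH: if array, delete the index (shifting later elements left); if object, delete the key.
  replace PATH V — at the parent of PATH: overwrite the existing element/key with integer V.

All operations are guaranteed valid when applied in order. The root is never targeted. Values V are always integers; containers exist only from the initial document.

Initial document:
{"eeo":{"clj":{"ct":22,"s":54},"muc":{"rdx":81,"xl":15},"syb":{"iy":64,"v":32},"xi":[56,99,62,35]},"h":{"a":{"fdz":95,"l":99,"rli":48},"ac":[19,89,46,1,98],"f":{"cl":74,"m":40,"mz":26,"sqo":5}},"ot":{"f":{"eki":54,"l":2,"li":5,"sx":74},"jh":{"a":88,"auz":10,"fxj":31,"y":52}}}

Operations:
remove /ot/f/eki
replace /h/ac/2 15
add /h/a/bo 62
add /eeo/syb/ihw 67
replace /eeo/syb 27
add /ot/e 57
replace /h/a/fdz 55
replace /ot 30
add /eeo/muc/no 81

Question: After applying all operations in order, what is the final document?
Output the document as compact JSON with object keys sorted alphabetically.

Answer: {"eeo":{"clj":{"ct":22,"s":54},"muc":{"no":81,"rdx":81,"xl":15},"syb":27,"xi":[56,99,62,35]},"h":{"a":{"bo":62,"fdz":55,"l":99,"rli":48},"ac":[19,89,15,1,98],"f":{"cl":74,"m":40,"mz":26,"sqo":5}},"ot":30}

Derivation:
After op 1 (remove /ot/f/eki): {"eeo":{"clj":{"ct":22,"s":54},"muc":{"rdx":81,"xl":15},"syb":{"iy":64,"v":32},"xi":[56,99,62,35]},"h":{"a":{"fdz":95,"l":99,"rli":48},"ac":[19,89,46,1,98],"f":{"cl":74,"m":40,"mz":26,"sqo":5}},"ot":{"f":{"l":2,"li":5,"sx":74},"jh":{"a":88,"auz":10,"fxj":31,"y":52}}}
After op 2 (replace /h/ac/2 15): {"eeo":{"clj":{"ct":22,"s":54},"muc":{"rdx":81,"xl":15},"syb":{"iy":64,"v":32},"xi":[56,99,62,35]},"h":{"a":{"fdz":95,"l":99,"rli":48},"ac":[19,89,15,1,98],"f":{"cl":74,"m":40,"mz":26,"sqo":5}},"ot":{"f":{"l":2,"li":5,"sx":74},"jh":{"a":88,"auz":10,"fxj":31,"y":52}}}
After op 3 (add /h/a/bo 62): {"eeo":{"clj":{"ct":22,"s":54},"muc":{"rdx":81,"xl":15},"syb":{"iy":64,"v":32},"xi":[56,99,62,35]},"h":{"a":{"bo":62,"fdz":95,"l":99,"rli":48},"ac":[19,89,15,1,98],"f":{"cl":74,"m":40,"mz":26,"sqo":5}},"ot":{"f":{"l":2,"li":5,"sx":74},"jh":{"a":88,"auz":10,"fxj":31,"y":52}}}
After op 4 (add /eeo/syb/ihw 67): {"eeo":{"clj":{"ct":22,"s":54},"muc":{"rdx":81,"xl":15},"syb":{"ihw":67,"iy":64,"v":32},"xi":[56,99,62,35]},"h":{"a":{"bo":62,"fdz":95,"l":99,"rli":48},"ac":[19,89,15,1,98],"f":{"cl":74,"m":40,"mz":26,"sqo":5}},"ot":{"f":{"l":2,"li":5,"sx":74},"jh":{"a":88,"auz":10,"fxj":31,"y":52}}}
After op 5 (replace /eeo/syb 27): {"eeo":{"clj":{"ct":22,"s":54},"muc":{"rdx":81,"xl":15},"syb":27,"xi":[56,99,62,35]},"h":{"a":{"bo":62,"fdz":95,"l":99,"rli":48},"ac":[19,89,15,1,98],"f":{"cl":74,"m":40,"mz":26,"sqo":5}},"ot":{"f":{"l":2,"li":5,"sx":74},"jh":{"a":88,"auz":10,"fxj":31,"y":52}}}
After op 6 (add /ot/e 57): {"eeo":{"clj":{"ct":22,"s":54},"muc":{"rdx":81,"xl":15},"syb":27,"xi":[56,99,62,35]},"h":{"a":{"bo":62,"fdz":95,"l":99,"rli":48},"ac":[19,89,15,1,98],"f":{"cl":74,"m":40,"mz":26,"sqo":5}},"ot":{"e":57,"f":{"l":2,"li":5,"sx":74},"jh":{"a":88,"auz":10,"fxj":31,"y":52}}}
After op 7 (replace /h/a/fdz 55): {"eeo":{"clj":{"ct":22,"s":54},"muc":{"rdx":81,"xl":15},"syb":27,"xi":[56,99,62,35]},"h":{"a":{"bo":62,"fdz":55,"l":99,"rli":48},"ac":[19,89,15,1,98],"f":{"cl":74,"m":40,"mz":26,"sqo":5}},"ot":{"e":57,"f":{"l":2,"li":5,"sx":74},"jh":{"a":88,"auz":10,"fxj":31,"y":52}}}
After op 8 (replace /ot 30): {"eeo":{"clj":{"ct":22,"s":54},"muc":{"rdx":81,"xl":15},"syb":27,"xi":[56,99,62,35]},"h":{"a":{"bo":62,"fdz":55,"l":99,"rli":48},"ac":[19,89,15,1,98],"f":{"cl":74,"m":40,"mz":26,"sqo":5}},"ot":30}
After op 9 (add /eeo/muc/no 81): {"eeo":{"clj":{"ct":22,"s":54},"muc":{"no":81,"rdx":81,"xl":15},"syb":27,"xi":[56,99,62,35]},"h":{"a":{"bo":62,"fdz":55,"l":99,"rli":48},"ac":[19,89,15,1,98],"f":{"cl":74,"m":40,"mz":26,"sqo":5}},"ot":30}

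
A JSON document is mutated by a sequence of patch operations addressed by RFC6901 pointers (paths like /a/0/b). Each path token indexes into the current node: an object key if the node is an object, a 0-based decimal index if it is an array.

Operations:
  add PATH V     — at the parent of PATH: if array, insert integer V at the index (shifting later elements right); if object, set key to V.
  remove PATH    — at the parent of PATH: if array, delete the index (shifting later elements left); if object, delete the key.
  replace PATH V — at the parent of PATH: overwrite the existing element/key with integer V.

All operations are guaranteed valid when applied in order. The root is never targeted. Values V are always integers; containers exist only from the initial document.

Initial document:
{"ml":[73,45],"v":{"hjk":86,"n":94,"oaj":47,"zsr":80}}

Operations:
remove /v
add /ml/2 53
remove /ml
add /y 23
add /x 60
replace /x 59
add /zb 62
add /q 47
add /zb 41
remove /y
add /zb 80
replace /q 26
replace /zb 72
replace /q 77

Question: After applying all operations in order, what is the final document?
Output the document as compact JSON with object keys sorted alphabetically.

Answer: {"q":77,"x":59,"zb":72}

Derivation:
After op 1 (remove /v): {"ml":[73,45]}
After op 2 (add /ml/2 53): {"ml":[73,45,53]}
After op 3 (remove /ml): {}
After op 4 (add /y 23): {"y":23}
After op 5 (add /x 60): {"x":60,"y":23}
After op 6 (replace /x 59): {"x":59,"y":23}
After op 7 (add /zb 62): {"x":59,"y":23,"zb":62}
After op 8 (add /q 47): {"q":47,"x":59,"y":23,"zb":62}
After op 9 (add /zb 41): {"q":47,"x":59,"y":23,"zb":41}
After op 10 (remove /y): {"q":47,"x":59,"zb":41}
After op 11 (add /zb 80): {"q":47,"x":59,"zb":80}
After op 12 (replace /q 26): {"q":26,"x":59,"zb":80}
After op 13 (replace /zb 72): {"q":26,"x":59,"zb":72}
After op 14 (replace /q 77): {"q":77,"x":59,"zb":72}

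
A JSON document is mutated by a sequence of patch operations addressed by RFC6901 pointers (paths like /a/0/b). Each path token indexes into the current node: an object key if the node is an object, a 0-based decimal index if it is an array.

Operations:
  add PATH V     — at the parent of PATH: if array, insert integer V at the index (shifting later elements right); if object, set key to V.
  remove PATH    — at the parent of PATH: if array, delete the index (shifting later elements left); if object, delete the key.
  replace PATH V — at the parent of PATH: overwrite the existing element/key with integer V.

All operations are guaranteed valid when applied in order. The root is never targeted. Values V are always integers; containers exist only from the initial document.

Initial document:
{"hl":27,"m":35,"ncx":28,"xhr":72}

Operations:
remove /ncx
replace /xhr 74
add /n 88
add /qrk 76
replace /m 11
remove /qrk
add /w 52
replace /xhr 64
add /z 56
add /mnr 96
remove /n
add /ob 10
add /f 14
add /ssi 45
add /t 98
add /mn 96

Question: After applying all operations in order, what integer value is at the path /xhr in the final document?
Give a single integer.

After op 1 (remove /ncx): {"hl":27,"m":35,"xhr":72}
After op 2 (replace /xhr 74): {"hl":27,"m":35,"xhr":74}
After op 3 (add /n 88): {"hl":27,"m":35,"n":88,"xhr":74}
After op 4 (add /qrk 76): {"hl":27,"m":35,"n":88,"qrk":76,"xhr":74}
After op 5 (replace /m 11): {"hl":27,"m":11,"n":88,"qrk":76,"xhr":74}
After op 6 (remove /qrk): {"hl":27,"m":11,"n":88,"xhr":74}
After op 7 (add /w 52): {"hl":27,"m":11,"n":88,"w":52,"xhr":74}
After op 8 (replace /xhr 64): {"hl":27,"m":11,"n":88,"w":52,"xhr":64}
After op 9 (add /z 56): {"hl":27,"m":11,"n":88,"w":52,"xhr":64,"z":56}
After op 10 (add /mnr 96): {"hl":27,"m":11,"mnr":96,"n":88,"w":52,"xhr":64,"z":56}
After op 11 (remove /n): {"hl":27,"m":11,"mnr":96,"w":52,"xhr":64,"z":56}
After op 12 (add /ob 10): {"hl":27,"m":11,"mnr":96,"ob":10,"w":52,"xhr":64,"z":56}
After op 13 (add /f 14): {"f":14,"hl":27,"m":11,"mnr":96,"ob":10,"w":52,"xhr":64,"z":56}
After op 14 (add /ssi 45): {"f":14,"hl":27,"m":11,"mnr":96,"ob":10,"ssi":45,"w":52,"xhr":64,"z":56}
After op 15 (add /t 98): {"f":14,"hl":27,"m":11,"mnr":96,"ob":10,"ssi":45,"t":98,"w":52,"xhr":64,"z":56}
After op 16 (add /mn 96): {"f":14,"hl":27,"m":11,"mn":96,"mnr":96,"ob":10,"ssi":45,"t":98,"w":52,"xhr":64,"z":56}
Value at /xhr: 64

Answer: 64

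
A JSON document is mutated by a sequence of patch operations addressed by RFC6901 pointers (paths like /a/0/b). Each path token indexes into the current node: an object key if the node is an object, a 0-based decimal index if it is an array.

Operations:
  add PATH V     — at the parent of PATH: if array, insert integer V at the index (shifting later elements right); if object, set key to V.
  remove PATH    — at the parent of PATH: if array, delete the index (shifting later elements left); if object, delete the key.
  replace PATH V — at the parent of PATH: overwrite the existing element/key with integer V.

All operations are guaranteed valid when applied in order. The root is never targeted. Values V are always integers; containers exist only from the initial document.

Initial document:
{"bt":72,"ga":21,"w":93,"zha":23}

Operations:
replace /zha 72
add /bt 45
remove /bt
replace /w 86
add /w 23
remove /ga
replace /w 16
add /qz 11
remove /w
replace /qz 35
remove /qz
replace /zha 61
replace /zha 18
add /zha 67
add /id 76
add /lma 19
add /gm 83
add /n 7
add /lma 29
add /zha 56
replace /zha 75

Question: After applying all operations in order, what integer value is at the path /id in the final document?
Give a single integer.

Answer: 76

Derivation:
After op 1 (replace /zha 72): {"bt":72,"ga":21,"w":93,"zha":72}
After op 2 (add /bt 45): {"bt":45,"ga":21,"w":93,"zha":72}
After op 3 (remove /bt): {"ga":21,"w":93,"zha":72}
After op 4 (replace /w 86): {"ga":21,"w":86,"zha":72}
After op 5 (add /w 23): {"ga":21,"w":23,"zha":72}
After op 6 (remove /ga): {"w":23,"zha":72}
After op 7 (replace /w 16): {"w":16,"zha":72}
After op 8 (add /qz 11): {"qz":11,"w":16,"zha":72}
After op 9 (remove /w): {"qz":11,"zha":72}
After op 10 (replace /qz 35): {"qz":35,"zha":72}
After op 11 (remove /qz): {"zha":72}
After op 12 (replace /zha 61): {"zha":61}
After op 13 (replace /zha 18): {"zha":18}
After op 14 (add /zha 67): {"zha":67}
After op 15 (add /id 76): {"id":76,"zha":67}
After op 16 (add /lma 19): {"id":76,"lma":19,"zha":67}
After op 17 (add /gm 83): {"gm":83,"id":76,"lma":19,"zha":67}
After op 18 (add /n 7): {"gm":83,"id":76,"lma":19,"n":7,"zha":67}
After op 19 (add /lma 29): {"gm":83,"id":76,"lma":29,"n":7,"zha":67}
After op 20 (add /zha 56): {"gm":83,"id":76,"lma":29,"n":7,"zha":56}
After op 21 (replace /zha 75): {"gm":83,"id":76,"lma":29,"n":7,"zha":75}
Value at /id: 76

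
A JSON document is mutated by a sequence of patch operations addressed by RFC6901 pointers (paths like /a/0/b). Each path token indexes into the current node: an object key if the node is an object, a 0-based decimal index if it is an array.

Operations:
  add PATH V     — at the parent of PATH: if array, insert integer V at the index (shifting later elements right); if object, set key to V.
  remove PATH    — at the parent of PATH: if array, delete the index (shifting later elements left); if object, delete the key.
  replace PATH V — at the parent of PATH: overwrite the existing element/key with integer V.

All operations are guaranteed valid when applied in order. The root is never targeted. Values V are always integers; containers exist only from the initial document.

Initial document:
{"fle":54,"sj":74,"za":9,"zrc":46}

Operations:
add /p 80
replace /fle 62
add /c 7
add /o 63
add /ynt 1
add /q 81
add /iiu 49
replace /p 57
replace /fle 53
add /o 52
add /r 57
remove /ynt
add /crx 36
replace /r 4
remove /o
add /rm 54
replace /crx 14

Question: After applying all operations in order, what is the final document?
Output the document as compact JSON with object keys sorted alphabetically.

After op 1 (add /p 80): {"fle":54,"p":80,"sj":74,"za":9,"zrc":46}
After op 2 (replace /fle 62): {"fle":62,"p":80,"sj":74,"za":9,"zrc":46}
After op 3 (add /c 7): {"c":7,"fle":62,"p":80,"sj":74,"za":9,"zrc":46}
After op 4 (add /o 63): {"c":7,"fle":62,"o":63,"p":80,"sj":74,"za":9,"zrc":46}
After op 5 (add /ynt 1): {"c":7,"fle":62,"o":63,"p":80,"sj":74,"ynt":1,"za":9,"zrc":46}
After op 6 (add /q 81): {"c":7,"fle":62,"o":63,"p":80,"q":81,"sj":74,"ynt":1,"za":9,"zrc":46}
After op 7 (add /iiu 49): {"c":7,"fle":62,"iiu":49,"o":63,"p":80,"q":81,"sj":74,"ynt":1,"za":9,"zrc":46}
After op 8 (replace /p 57): {"c":7,"fle":62,"iiu":49,"o":63,"p":57,"q":81,"sj":74,"ynt":1,"za":9,"zrc":46}
After op 9 (replace /fle 53): {"c":7,"fle":53,"iiu":49,"o":63,"p":57,"q":81,"sj":74,"ynt":1,"za":9,"zrc":46}
After op 10 (add /o 52): {"c":7,"fle":53,"iiu":49,"o":52,"p":57,"q":81,"sj":74,"ynt":1,"za":9,"zrc":46}
After op 11 (add /r 57): {"c":7,"fle":53,"iiu":49,"o":52,"p":57,"q":81,"r":57,"sj":74,"ynt":1,"za":9,"zrc":46}
After op 12 (remove /ynt): {"c":7,"fle":53,"iiu":49,"o":52,"p":57,"q":81,"r":57,"sj":74,"za":9,"zrc":46}
After op 13 (add /crx 36): {"c":7,"crx":36,"fle":53,"iiu":49,"o":52,"p":57,"q":81,"r":57,"sj":74,"za":9,"zrc":46}
After op 14 (replace /r 4): {"c":7,"crx":36,"fle":53,"iiu":49,"o":52,"p":57,"q":81,"r":4,"sj":74,"za":9,"zrc":46}
After op 15 (remove /o): {"c":7,"crx":36,"fle":53,"iiu":49,"p":57,"q":81,"r":4,"sj":74,"za":9,"zrc":46}
After op 16 (add /rm 54): {"c":7,"crx":36,"fle":53,"iiu":49,"p":57,"q":81,"r":4,"rm":54,"sj":74,"za":9,"zrc":46}
After op 17 (replace /crx 14): {"c":7,"crx":14,"fle":53,"iiu":49,"p":57,"q":81,"r":4,"rm":54,"sj":74,"za":9,"zrc":46}

Answer: {"c":7,"crx":14,"fle":53,"iiu":49,"p":57,"q":81,"r":4,"rm":54,"sj":74,"za":9,"zrc":46}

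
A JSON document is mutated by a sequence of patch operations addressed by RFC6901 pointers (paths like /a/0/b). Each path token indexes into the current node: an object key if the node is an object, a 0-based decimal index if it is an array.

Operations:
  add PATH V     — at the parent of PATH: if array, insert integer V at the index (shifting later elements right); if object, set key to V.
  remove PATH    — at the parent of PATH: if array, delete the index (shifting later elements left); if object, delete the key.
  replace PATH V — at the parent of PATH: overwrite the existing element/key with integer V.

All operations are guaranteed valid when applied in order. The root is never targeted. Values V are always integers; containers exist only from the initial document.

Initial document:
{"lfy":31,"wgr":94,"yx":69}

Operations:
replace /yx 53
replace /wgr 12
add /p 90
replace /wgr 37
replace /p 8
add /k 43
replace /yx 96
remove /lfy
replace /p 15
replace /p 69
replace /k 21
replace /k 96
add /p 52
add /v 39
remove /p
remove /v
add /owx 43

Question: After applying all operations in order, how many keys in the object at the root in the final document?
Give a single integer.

Answer: 4

Derivation:
After op 1 (replace /yx 53): {"lfy":31,"wgr":94,"yx":53}
After op 2 (replace /wgr 12): {"lfy":31,"wgr":12,"yx":53}
After op 3 (add /p 90): {"lfy":31,"p":90,"wgr":12,"yx":53}
After op 4 (replace /wgr 37): {"lfy":31,"p":90,"wgr":37,"yx":53}
After op 5 (replace /p 8): {"lfy":31,"p":8,"wgr":37,"yx":53}
After op 6 (add /k 43): {"k":43,"lfy":31,"p":8,"wgr":37,"yx":53}
After op 7 (replace /yx 96): {"k":43,"lfy":31,"p":8,"wgr":37,"yx":96}
After op 8 (remove /lfy): {"k":43,"p":8,"wgr":37,"yx":96}
After op 9 (replace /p 15): {"k":43,"p":15,"wgr":37,"yx":96}
After op 10 (replace /p 69): {"k":43,"p":69,"wgr":37,"yx":96}
After op 11 (replace /k 21): {"k":21,"p":69,"wgr":37,"yx":96}
After op 12 (replace /k 96): {"k":96,"p":69,"wgr":37,"yx":96}
After op 13 (add /p 52): {"k":96,"p":52,"wgr":37,"yx":96}
After op 14 (add /v 39): {"k":96,"p":52,"v":39,"wgr":37,"yx":96}
After op 15 (remove /p): {"k":96,"v":39,"wgr":37,"yx":96}
After op 16 (remove /v): {"k":96,"wgr":37,"yx":96}
After op 17 (add /owx 43): {"k":96,"owx":43,"wgr":37,"yx":96}
Size at the root: 4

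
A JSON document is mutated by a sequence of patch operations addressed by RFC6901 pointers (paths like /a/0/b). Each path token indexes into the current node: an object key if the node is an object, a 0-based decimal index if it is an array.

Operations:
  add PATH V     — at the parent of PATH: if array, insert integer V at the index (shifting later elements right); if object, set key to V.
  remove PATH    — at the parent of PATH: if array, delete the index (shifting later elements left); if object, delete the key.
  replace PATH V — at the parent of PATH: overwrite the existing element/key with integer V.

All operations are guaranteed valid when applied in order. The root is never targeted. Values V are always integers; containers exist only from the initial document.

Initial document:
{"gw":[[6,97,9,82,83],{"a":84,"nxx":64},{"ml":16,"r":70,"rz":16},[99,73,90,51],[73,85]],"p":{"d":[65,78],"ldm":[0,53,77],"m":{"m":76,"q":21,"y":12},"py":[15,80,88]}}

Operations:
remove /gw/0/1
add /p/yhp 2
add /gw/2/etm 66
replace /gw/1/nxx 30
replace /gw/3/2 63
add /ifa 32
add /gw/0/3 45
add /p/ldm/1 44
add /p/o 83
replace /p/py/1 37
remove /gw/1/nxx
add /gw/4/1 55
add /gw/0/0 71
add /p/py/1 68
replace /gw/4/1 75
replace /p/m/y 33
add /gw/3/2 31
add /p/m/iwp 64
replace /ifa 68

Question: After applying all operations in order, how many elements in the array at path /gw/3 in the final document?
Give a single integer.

After op 1 (remove /gw/0/1): {"gw":[[6,9,82,83],{"a":84,"nxx":64},{"ml":16,"r":70,"rz":16},[99,73,90,51],[73,85]],"p":{"d":[65,78],"ldm":[0,53,77],"m":{"m":76,"q":21,"y":12},"py":[15,80,88]}}
After op 2 (add /p/yhp 2): {"gw":[[6,9,82,83],{"a":84,"nxx":64},{"ml":16,"r":70,"rz":16},[99,73,90,51],[73,85]],"p":{"d":[65,78],"ldm":[0,53,77],"m":{"m":76,"q":21,"y":12},"py":[15,80,88],"yhp":2}}
After op 3 (add /gw/2/etm 66): {"gw":[[6,9,82,83],{"a":84,"nxx":64},{"etm":66,"ml":16,"r":70,"rz":16},[99,73,90,51],[73,85]],"p":{"d":[65,78],"ldm":[0,53,77],"m":{"m":76,"q":21,"y":12},"py":[15,80,88],"yhp":2}}
After op 4 (replace /gw/1/nxx 30): {"gw":[[6,9,82,83],{"a":84,"nxx":30},{"etm":66,"ml":16,"r":70,"rz":16},[99,73,90,51],[73,85]],"p":{"d":[65,78],"ldm":[0,53,77],"m":{"m":76,"q":21,"y":12},"py":[15,80,88],"yhp":2}}
After op 5 (replace /gw/3/2 63): {"gw":[[6,9,82,83],{"a":84,"nxx":30},{"etm":66,"ml":16,"r":70,"rz":16},[99,73,63,51],[73,85]],"p":{"d":[65,78],"ldm":[0,53,77],"m":{"m":76,"q":21,"y":12},"py":[15,80,88],"yhp":2}}
After op 6 (add /ifa 32): {"gw":[[6,9,82,83],{"a":84,"nxx":30},{"etm":66,"ml":16,"r":70,"rz":16},[99,73,63,51],[73,85]],"ifa":32,"p":{"d":[65,78],"ldm":[0,53,77],"m":{"m":76,"q":21,"y":12},"py":[15,80,88],"yhp":2}}
After op 7 (add /gw/0/3 45): {"gw":[[6,9,82,45,83],{"a":84,"nxx":30},{"etm":66,"ml":16,"r":70,"rz":16},[99,73,63,51],[73,85]],"ifa":32,"p":{"d":[65,78],"ldm":[0,53,77],"m":{"m":76,"q":21,"y":12},"py":[15,80,88],"yhp":2}}
After op 8 (add /p/ldm/1 44): {"gw":[[6,9,82,45,83],{"a":84,"nxx":30},{"etm":66,"ml":16,"r":70,"rz":16},[99,73,63,51],[73,85]],"ifa":32,"p":{"d":[65,78],"ldm":[0,44,53,77],"m":{"m":76,"q":21,"y":12},"py":[15,80,88],"yhp":2}}
After op 9 (add /p/o 83): {"gw":[[6,9,82,45,83],{"a":84,"nxx":30},{"etm":66,"ml":16,"r":70,"rz":16},[99,73,63,51],[73,85]],"ifa":32,"p":{"d":[65,78],"ldm":[0,44,53,77],"m":{"m":76,"q":21,"y":12},"o":83,"py":[15,80,88],"yhp":2}}
After op 10 (replace /p/py/1 37): {"gw":[[6,9,82,45,83],{"a":84,"nxx":30},{"etm":66,"ml":16,"r":70,"rz":16},[99,73,63,51],[73,85]],"ifa":32,"p":{"d":[65,78],"ldm":[0,44,53,77],"m":{"m":76,"q":21,"y":12},"o":83,"py":[15,37,88],"yhp":2}}
After op 11 (remove /gw/1/nxx): {"gw":[[6,9,82,45,83],{"a":84},{"etm":66,"ml":16,"r":70,"rz":16},[99,73,63,51],[73,85]],"ifa":32,"p":{"d":[65,78],"ldm":[0,44,53,77],"m":{"m":76,"q":21,"y":12},"o":83,"py":[15,37,88],"yhp":2}}
After op 12 (add /gw/4/1 55): {"gw":[[6,9,82,45,83],{"a":84},{"etm":66,"ml":16,"r":70,"rz":16},[99,73,63,51],[73,55,85]],"ifa":32,"p":{"d":[65,78],"ldm":[0,44,53,77],"m":{"m":76,"q":21,"y":12},"o":83,"py":[15,37,88],"yhp":2}}
After op 13 (add /gw/0/0 71): {"gw":[[71,6,9,82,45,83],{"a":84},{"etm":66,"ml":16,"r":70,"rz":16},[99,73,63,51],[73,55,85]],"ifa":32,"p":{"d":[65,78],"ldm":[0,44,53,77],"m":{"m":76,"q":21,"y":12},"o":83,"py":[15,37,88],"yhp":2}}
After op 14 (add /p/py/1 68): {"gw":[[71,6,9,82,45,83],{"a":84},{"etm":66,"ml":16,"r":70,"rz":16},[99,73,63,51],[73,55,85]],"ifa":32,"p":{"d":[65,78],"ldm":[0,44,53,77],"m":{"m":76,"q":21,"y":12},"o":83,"py":[15,68,37,88],"yhp":2}}
After op 15 (replace /gw/4/1 75): {"gw":[[71,6,9,82,45,83],{"a":84},{"etm":66,"ml":16,"r":70,"rz":16},[99,73,63,51],[73,75,85]],"ifa":32,"p":{"d":[65,78],"ldm":[0,44,53,77],"m":{"m":76,"q":21,"y":12},"o":83,"py":[15,68,37,88],"yhp":2}}
After op 16 (replace /p/m/y 33): {"gw":[[71,6,9,82,45,83],{"a":84},{"etm":66,"ml":16,"r":70,"rz":16},[99,73,63,51],[73,75,85]],"ifa":32,"p":{"d":[65,78],"ldm":[0,44,53,77],"m":{"m":76,"q":21,"y":33},"o":83,"py":[15,68,37,88],"yhp":2}}
After op 17 (add /gw/3/2 31): {"gw":[[71,6,9,82,45,83],{"a":84},{"etm":66,"ml":16,"r":70,"rz":16},[99,73,31,63,51],[73,75,85]],"ifa":32,"p":{"d":[65,78],"ldm":[0,44,53,77],"m":{"m":76,"q":21,"y":33},"o":83,"py":[15,68,37,88],"yhp":2}}
After op 18 (add /p/m/iwp 64): {"gw":[[71,6,9,82,45,83],{"a":84},{"etm":66,"ml":16,"r":70,"rz":16},[99,73,31,63,51],[73,75,85]],"ifa":32,"p":{"d":[65,78],"ldm":[0,44,53,77],"m":{"iwp":64,"m":76,"q":21,"y":33},"o":83,"py":[15,68,37,88],"yhp":2}}
After op 19 (replace /ifa 68): {"gw":[[71,6,9,82,45,83],{"a":84},{"etm":66,"ml":16,"r":70,"rz":16},[99,73,31,63,51],[73,75,85]],"ifa":68,"p":{"d":[65,78],"ldm":[0,44,53,77],"m":{"iwp":64,"m":76,"q":21,"y":33},"o":83,"py":[15,68,37,88],"yhp":2}}
Size at path /gw/3: 5

Answer: 5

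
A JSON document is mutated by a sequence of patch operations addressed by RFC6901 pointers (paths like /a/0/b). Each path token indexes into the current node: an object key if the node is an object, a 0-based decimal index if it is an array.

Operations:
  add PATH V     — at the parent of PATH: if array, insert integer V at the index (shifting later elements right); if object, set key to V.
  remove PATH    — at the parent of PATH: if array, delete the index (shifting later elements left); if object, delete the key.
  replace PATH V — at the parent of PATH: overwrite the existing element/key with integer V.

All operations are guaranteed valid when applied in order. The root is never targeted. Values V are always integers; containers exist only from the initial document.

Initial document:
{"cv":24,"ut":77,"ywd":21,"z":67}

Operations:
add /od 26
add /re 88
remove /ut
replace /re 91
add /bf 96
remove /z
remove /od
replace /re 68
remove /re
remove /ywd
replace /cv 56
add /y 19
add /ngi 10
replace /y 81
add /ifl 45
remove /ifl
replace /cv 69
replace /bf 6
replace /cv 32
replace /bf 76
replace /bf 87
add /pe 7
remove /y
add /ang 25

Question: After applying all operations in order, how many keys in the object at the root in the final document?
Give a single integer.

After op 1 (add /od 26): {"cv":24,"od":26,"ut":77,"ywd":21,"z":67}
After op 2 (add /re 88): {"cv":24,"od":26,"re":88,"ut":77,"ywd":21,"z":67}
After op 3 (remove /ut): {"cv":24,"od":26,"re":88,"ywd":21,"z":67}
After op 4 (replace /re 91): {"cv":24,"od":26,"re":91,"ywd":21,"z":67}
After op 5 (add /bf 96): {"bf":96,"cv":24,"od":26,"re":91,"ywd":21,"z":67}
After op 6 (remove /z): {"bf":96,"cv":24,"od":26,"re":91,"ywd":21}
After op 7 (remove /od): {"bf":96,"cv":24,"re":91,"ywd":21}
After op 8 (replace /re 68): {"bf":96,"cv":24,"re":68,"ywd":21}
After op 9 (remove /re): {"bf":96,"cv":24,"ywd":21}
After op 10 (remove /ywd): {"bf":96,"cv":24}
After op 11 (replace /cv 56): {"bf":96,"cv":56}
After op 12 (add /y 19): {"bf":96,"cv":56,"y":19}
After op 13 (add /ngi 10): {"bf":96,"cv":56,"ngi":10,"y":19}
After op 14 (replace /y 81): {"bf":96,"cv":56,"ngi":10,"y":81}
After op 15 (add /ifl 45): {"bf":96,"cv":56,"ifl":45,"ngi":10,"y":81}
After op 16 (remove /ifl): {"bf":96,"cv":56,"ngi":10,"y":81}
After op 17 (replace /cv 69): {"bf":96,"cv":69,"ngi":10,"y":81}
After op 18 (replace /bf 6): {"bf":6,"cv":69,"ngi":10,"y":81}
After op 19 (replace /cv 32): {"bf":6,"cv":32,"ngi":10,"y":81}
After op 20 (replace /bf 76): {"bf":76,"cv":32,"ngi":10,"y":81}
After op 21 (replace /bf 87): {"bf":87,"cv":32,"ngi":10,"y":81}
After op 22 (add /pe 7): {"bf":87,"cv":32,"ngi":10,"pe":7,"y":81}
After op 23 (remove /y): {"bf":87,"cv":32,"ngi":10,"pe":7}
After op 24 (add /ang 25): {"ang":25,"bf":87,"cv":32,"ngi":10,"pe":7}
Size at the root: 5

Answer: 5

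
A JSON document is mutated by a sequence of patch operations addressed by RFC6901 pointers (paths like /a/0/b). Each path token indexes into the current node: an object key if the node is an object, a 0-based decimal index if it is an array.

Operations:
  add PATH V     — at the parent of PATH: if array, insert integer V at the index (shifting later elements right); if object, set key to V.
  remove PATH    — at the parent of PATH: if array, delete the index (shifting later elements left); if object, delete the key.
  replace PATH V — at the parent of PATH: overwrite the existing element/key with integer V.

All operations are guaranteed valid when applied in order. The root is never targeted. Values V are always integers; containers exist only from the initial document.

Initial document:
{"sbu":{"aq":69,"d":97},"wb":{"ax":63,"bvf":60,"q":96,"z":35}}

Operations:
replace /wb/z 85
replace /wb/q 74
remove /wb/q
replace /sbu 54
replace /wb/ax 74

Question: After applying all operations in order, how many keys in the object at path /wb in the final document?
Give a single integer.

After op 1 (replace /wb/z 85): {"sbu":{"aq":69,"d":97},"wb":{"ax":63,"bvf":60,"q":96,"z":85}}
After op 2 (replace /wb/q 74): {"sbu":{"aq":69,"d":97},"wb":{"ax":63,"bvf":60,"q":74,"z":85}}
After op 3 (remove /wb/q): {"sbu":{"aq":69,"d":97},"wb":{"ax":63,"bvf":60,"z":85}}
After op 4 (replace /sbu 54): {"sbu":54,"wb":{"ax":63,"bvf":60,"z":85}}
After op 5 (replace /wb/ax 74): {"sbu":54,"wb":{"ax":74,"bvf":60,"z":85}}
Size at path /wb: 3

Answer: 3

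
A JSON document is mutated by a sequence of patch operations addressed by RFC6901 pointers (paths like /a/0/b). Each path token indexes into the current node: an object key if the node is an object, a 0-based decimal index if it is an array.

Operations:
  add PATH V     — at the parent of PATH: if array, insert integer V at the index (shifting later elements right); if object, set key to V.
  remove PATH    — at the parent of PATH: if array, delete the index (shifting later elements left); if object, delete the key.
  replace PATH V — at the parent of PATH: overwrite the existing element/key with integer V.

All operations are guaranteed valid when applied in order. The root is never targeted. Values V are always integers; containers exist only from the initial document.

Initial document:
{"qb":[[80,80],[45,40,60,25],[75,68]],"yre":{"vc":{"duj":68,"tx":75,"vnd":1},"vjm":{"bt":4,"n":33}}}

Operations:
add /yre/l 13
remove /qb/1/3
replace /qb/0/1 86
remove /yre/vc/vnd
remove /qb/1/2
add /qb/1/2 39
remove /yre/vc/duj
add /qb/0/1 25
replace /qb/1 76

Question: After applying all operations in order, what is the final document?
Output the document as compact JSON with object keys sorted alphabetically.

After op 1 (add /yre/l 13): {"qb":[[80,80],[45,40,60,25],[75,68]],"yre":{"l":13,"vc":{"duj":68,"tx":75,"vnd":1},"vjm":{"bt":4,"n":33}}}
After op 2 (remove /qb/1/3): {"qb":[[80,80],[45,40,60],[75,68]],"yre":{"l":13,"vc":{"duj":68,"tx":75,"vnd":1},"vjm":{"bt":4,"n":33}}}
After op 3 (replace /qb/0/1 86): {"qb":[[80,86],[45,40,60],[75,68]],"yre":{"l":13,"vc":{"duj":68,"tx":75,"vnd":1},"vjm":{"bt":4,"n":33}}}
After op 4 (remove /yre/vc/vnd): {"qb":[[80,86],[45,40,60],[75,68]],"yre":{"l":13,"vc":{"duj":68,"tx":75},"vjm":{"bt":4,"n":33}}}
After op 5 (remove /qb/1/2): {"qb":[[80,86],[45,40],[75,68]],"yre":{"l":13,"vc":{"duj":68,"tx":75},"vjm":{"bt":4,"n":33}}}
After op 6 (add /qb/1/2 39): {"qb":[[80,86],[45,40,39],[75,68]],"yre":{"l":13,"vc":{"duj":68,"tx":75},"vjm":{"bt":4,"n":33}}}
After op 7 (remove /yre/vc/duj): {"qb":[[80,86],[45,40,39],[75,68]],"yre":{"l":13,"vc":{"tx":75},"vjm":{"bt":4,"n":33}}}
After op 8 (add /qb/0/1 25): {"qb":[[80,25,86],[45,40,39],[75,68]],"yre":{"l":13,"vc":{"tx":75},"vjm":{"bt":4,"n":33}}}
After op 9 (replace /qb/1 76): {"qb":[[80,25,86],76,[75,68]],"yre":{"l":13,"vc":{"tx":75},"vjm":{"bt":4,"n":33}}}

Answer: {"qb":[[80,25,86],76,[75,68]],"yre":{"l":13,"vc":{"tx":75},"vjm":{"bt":4,"n":33}}}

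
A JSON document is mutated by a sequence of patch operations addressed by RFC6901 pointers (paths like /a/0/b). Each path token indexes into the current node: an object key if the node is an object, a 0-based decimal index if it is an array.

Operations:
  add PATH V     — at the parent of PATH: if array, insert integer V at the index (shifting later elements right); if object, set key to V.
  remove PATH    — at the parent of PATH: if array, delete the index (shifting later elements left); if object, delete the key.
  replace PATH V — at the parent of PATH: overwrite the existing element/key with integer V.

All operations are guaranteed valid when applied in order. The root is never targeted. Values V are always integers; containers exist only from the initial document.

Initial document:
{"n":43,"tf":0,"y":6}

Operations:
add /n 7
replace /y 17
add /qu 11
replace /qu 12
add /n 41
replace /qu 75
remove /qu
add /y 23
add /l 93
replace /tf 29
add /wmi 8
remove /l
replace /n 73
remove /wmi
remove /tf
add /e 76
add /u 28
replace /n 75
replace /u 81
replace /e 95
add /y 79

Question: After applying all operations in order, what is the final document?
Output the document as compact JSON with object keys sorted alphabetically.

Answer: {"e":95,"n":75,"u":81,"y":79}

Derivation:
After op 1 (add /n 7): {"n":7,"tf":0,"y":6}
After op 2 (replace /y 17): {"n":7,"tf":0,"y":17}
After op 3 (add /qu 11): {"n":7,"qu":11,"tf":0,"y":17}
After op 4 (replace /qu 12): {"n":7,"qu":12,"tf":0,"y":17}
After op 5 (add /n 41): {"n":41,"qu":12,"tf":0,"y":17}
After op 6 (replace /qu 75): {"n":41,"qu":75,"tf":0,"y":17}
After op 7 (remove /qu): {"n":41,"tf":0,"y":17}
After op 8 (add /y 23): {"n":41,"tf":0,"y":23}
After op 9 (add /l 93): {"l":93,"n":41,"tf":0,"y":23}
After op 10 (replace /tf 29): {"l":93,"n":41,"tf":29,"y":23}
After op 11 (add /wmi 8): {"l":93,"n":41,"tf":29,"wmi":8,"y":23}
After op 12 (remove /l): {"n":41,"tf":29,"wmi":8,"y":23}
After op 13 (replace /n 73): {"n":73,"tf":29,"wmi":8,"y":23}
After op 14 (remove /wmi): {"n":73,"tf":29,"y":23}
After op 15 (remove /tf): {"n":73,"y":23}
After op 16 (add /e 76): {"e":76,"n":73,"y":23}
After op 17 (add /u 28): {"e":76,"n":73,"u":28,"y":23}
After op 18 (replace /n 75): {"e":76,"n":75,"u":28,"y":23}
After op 19 (replace /u 81): {"e":76,"n":75,"u":81,"y":23}
After op 20 (replace /e 95): {"e":95,"n":75,"u":81,"y":23}
After op 21 (add /y 79): {"e":95,"n":75,"u":81,"y":79}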